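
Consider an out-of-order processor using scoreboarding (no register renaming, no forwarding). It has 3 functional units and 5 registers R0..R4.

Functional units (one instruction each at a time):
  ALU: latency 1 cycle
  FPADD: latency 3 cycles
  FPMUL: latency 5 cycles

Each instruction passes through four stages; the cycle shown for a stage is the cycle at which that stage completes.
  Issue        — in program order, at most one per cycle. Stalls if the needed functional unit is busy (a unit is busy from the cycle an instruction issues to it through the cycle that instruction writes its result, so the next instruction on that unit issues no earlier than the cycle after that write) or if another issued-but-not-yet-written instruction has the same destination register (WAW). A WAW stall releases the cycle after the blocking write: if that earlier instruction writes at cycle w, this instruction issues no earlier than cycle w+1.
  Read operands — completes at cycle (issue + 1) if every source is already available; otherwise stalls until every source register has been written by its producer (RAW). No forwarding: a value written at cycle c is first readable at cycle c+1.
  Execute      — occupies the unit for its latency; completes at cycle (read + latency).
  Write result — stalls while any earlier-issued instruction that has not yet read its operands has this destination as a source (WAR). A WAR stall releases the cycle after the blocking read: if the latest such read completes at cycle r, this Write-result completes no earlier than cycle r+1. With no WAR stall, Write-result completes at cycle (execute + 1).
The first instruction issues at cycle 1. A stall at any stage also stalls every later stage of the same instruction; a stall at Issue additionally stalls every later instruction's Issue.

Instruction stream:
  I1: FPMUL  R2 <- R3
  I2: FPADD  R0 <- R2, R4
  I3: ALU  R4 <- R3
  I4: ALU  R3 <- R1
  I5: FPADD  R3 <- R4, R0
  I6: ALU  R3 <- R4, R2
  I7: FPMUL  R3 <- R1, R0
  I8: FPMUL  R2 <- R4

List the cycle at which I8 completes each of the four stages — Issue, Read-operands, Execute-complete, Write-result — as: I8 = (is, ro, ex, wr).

I8 = (33, 34, 39, 40)

[I1] 1/2/7/8
[I2] 2/9/12/13  (RAW R2: wait I1 write@8)
[I3] 3/4/5/10  (WAR R4: wait I2 read@9)
[I4] 11/12/13/14  (struct: ALU busy until I3 writes@10)
[I5] 15/16/19/20  (WAW R3: wait I4 write@14)
[I6] 21/22/23/24  (WAW R3: wait I5 write@20)
[I7] 25/26/31/32  (WAW R3: wait I6 write@24)
[I8] 33/34/39/40  (struct: FPMUL busy until I7 writes@32)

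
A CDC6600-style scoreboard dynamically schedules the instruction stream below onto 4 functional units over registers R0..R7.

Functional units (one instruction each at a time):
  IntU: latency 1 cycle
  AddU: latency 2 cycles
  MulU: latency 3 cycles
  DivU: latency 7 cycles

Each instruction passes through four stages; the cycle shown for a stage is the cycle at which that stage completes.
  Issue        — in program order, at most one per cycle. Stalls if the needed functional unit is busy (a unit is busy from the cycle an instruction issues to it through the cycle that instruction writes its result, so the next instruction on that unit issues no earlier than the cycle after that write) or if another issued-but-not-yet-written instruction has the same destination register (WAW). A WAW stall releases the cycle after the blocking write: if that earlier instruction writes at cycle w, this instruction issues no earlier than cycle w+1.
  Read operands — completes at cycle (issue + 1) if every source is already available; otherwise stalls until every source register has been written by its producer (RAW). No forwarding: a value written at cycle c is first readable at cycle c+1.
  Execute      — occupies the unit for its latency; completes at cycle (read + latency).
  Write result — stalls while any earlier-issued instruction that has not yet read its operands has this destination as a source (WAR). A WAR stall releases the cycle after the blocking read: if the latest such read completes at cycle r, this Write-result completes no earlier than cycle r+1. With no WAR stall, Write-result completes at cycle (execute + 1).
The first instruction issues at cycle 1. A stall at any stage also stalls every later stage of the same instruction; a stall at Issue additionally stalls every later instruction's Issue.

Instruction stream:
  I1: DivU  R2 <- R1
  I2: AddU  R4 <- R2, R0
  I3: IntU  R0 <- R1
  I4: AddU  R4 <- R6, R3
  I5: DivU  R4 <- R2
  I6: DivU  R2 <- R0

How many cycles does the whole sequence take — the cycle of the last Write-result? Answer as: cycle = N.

cycle = 39

[1] I1→DivU
[2] I1 RO | I2→AddU
[3] I3→IntU
[4] I3 RO
[5] I3 EX
[9] I1 EX
[10] I1 WR R2
[11] I2 RO
[12] I3 WR R0
[13] I2 EX
[14] I2 WR R4
[15] I4→AddU
[16] I4 RO
[18] I4 EX
[19] I4 WR R4
[20] I5→DivU
[21] I5 RO
[28] I5 EX
[29] I5 WR R4
[30] I6→DivU
[31] I6 RO
[38] I6 EX
[39] I6 WR R2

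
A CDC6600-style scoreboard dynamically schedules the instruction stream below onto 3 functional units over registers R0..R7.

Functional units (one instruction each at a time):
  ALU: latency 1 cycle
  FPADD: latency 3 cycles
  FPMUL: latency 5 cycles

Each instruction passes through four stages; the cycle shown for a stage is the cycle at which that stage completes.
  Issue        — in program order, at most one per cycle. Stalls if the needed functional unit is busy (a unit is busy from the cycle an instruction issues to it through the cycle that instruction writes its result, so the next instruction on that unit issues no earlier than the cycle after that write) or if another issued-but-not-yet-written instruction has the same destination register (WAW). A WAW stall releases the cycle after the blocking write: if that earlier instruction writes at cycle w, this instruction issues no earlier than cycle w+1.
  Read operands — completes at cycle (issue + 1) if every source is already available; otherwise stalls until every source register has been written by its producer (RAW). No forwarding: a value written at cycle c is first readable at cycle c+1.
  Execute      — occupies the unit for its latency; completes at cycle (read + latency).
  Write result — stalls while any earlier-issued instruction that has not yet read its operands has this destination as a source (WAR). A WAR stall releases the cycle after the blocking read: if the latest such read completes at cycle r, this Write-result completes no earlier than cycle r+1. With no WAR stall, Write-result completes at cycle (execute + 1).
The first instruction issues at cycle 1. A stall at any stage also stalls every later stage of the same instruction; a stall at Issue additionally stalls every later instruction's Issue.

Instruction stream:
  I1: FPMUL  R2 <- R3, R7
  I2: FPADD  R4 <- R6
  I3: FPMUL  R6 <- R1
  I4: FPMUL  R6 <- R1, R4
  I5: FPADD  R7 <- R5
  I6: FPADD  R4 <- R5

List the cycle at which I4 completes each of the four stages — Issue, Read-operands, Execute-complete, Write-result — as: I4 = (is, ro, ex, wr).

I4 = (17, 18, 23, 24)

[1] I1 issues→FPMUL
[2] I1 reads; I2 issues→FPADD
[3] I2 reads
[6] I2 exec-done
[7] I1 exec-done; I2 writes R4
[8] I1 writes R2
[9] I3 issues→FPMUL
[10] I3 reads
[15] I3 exec-done
[16] I3 writes R6
[17] I4 issues→FPMUL
[18] I4 reads; I5 issues→FPADD
[19] I5 reads
[22] I5 exec-done
[23] I4 exec-done; I5 writes R7
[24] I4 writes R6; I6 issues→FPADD
[25] I6 reads
[28] I6 exec-done
[29] I6 writes R4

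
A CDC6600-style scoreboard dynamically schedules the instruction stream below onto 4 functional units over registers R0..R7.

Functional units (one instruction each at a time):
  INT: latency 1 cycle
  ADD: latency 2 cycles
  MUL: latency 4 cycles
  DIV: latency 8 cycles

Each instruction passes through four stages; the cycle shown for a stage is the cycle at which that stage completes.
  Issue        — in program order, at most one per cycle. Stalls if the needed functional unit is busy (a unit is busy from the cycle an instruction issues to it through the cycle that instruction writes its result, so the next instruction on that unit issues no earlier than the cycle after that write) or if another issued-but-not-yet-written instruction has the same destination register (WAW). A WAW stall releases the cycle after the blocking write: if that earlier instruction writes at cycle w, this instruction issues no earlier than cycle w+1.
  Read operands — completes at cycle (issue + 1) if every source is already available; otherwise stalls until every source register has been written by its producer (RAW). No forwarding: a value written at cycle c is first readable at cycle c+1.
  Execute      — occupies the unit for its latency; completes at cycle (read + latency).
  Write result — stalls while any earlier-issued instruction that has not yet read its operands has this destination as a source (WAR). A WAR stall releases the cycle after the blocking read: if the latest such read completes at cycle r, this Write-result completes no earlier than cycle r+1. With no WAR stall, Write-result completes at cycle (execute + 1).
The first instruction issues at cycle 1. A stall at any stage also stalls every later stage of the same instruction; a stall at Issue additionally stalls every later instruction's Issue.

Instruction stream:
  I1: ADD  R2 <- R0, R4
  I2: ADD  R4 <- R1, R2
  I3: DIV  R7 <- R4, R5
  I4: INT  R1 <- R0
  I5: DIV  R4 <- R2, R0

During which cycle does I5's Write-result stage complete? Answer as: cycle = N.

cycle = 31

I1 -> (1, 2, 4, 5)
I2 -> (6, 7, 9, 10)  // struct: ADD busy until I1 writes@5
I3 -> (7, 11, 19, 20)  // RAW R4: wait I2 write@10
I4 -> (8, 9, 10, 11)
I5 -> (21, 22, 30, 31)  // struct: DIV busy until I3 writes@20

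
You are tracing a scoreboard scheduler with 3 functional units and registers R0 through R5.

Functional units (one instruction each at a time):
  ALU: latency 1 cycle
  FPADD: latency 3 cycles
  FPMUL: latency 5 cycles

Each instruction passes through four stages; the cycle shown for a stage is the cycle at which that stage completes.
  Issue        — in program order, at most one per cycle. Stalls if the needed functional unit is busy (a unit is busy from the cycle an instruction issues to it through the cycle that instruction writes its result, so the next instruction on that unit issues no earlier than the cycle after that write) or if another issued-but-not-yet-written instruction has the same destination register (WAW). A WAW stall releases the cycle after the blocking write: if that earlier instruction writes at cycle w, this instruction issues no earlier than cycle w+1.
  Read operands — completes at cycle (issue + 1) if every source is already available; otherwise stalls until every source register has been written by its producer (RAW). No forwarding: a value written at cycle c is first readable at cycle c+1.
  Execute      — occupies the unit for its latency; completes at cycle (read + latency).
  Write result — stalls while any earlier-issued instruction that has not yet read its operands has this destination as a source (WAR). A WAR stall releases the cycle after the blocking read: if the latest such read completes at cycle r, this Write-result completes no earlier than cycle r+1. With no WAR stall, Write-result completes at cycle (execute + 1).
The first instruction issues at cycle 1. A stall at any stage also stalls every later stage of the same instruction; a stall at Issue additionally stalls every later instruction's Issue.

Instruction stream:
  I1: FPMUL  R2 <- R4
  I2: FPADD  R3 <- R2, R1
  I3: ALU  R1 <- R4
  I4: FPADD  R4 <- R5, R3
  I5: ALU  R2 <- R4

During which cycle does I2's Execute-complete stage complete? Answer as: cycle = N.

cycle = 12

  I1 | 1 | 2 | 7 | 8
  I2 | 2 | 9 | 12 | 13   RAW R2: wait I1 write@8
  I3 | 3 | 4 | 5 | 10   WAR R1: wait I2 read@9
  I4 | 14 | 15 | 18 | 19   struct: FPADD busy until I2 writes@13
  I5 | 15 | 20 | 21 | 22   RAW R4: wait I4 write@19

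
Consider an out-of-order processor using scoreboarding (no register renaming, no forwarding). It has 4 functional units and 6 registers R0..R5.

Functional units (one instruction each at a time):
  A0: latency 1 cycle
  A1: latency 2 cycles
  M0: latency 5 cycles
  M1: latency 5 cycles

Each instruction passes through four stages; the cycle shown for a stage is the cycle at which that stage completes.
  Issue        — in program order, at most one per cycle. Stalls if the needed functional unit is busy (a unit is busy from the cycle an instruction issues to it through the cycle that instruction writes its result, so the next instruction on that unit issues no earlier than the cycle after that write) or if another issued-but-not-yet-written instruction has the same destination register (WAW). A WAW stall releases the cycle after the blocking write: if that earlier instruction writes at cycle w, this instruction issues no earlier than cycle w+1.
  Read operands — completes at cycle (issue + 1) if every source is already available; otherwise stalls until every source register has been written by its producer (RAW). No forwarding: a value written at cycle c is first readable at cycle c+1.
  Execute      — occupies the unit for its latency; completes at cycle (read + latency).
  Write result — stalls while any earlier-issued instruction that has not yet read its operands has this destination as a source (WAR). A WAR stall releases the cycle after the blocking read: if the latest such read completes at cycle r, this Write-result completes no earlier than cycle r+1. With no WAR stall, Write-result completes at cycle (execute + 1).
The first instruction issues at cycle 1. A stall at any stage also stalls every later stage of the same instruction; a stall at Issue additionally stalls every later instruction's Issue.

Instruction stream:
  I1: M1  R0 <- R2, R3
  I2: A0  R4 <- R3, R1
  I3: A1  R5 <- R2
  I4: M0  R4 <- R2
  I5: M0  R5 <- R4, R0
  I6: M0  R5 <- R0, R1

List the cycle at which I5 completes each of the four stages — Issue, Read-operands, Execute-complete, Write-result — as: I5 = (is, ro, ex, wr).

I5 = (14, 15, 20, 21)

t=1  I1 dispatched to M1
t=2  I1 operands ready, I2 dispatched to A0
t=3  I2 operands ready, I3 dispatched to A1
t=4  I2 complete, I3 operands ready
t=5  R4←I2
t=6  I3 complete, I4 dispatched to M0
t=7  I1 complete, R5←I3, I4 operands ready
t=8  R0←I1
t=12  I4 complete
t=13  R4←I4
t=14  I5 dispatched to M0
t=15  I5 operands ready
t=20  I5 complete
t=21  R5←I5
t=22  I6 dispatched to M0
t=23  I6 operands ready
t=28  I6 complete
t=29  R5←I6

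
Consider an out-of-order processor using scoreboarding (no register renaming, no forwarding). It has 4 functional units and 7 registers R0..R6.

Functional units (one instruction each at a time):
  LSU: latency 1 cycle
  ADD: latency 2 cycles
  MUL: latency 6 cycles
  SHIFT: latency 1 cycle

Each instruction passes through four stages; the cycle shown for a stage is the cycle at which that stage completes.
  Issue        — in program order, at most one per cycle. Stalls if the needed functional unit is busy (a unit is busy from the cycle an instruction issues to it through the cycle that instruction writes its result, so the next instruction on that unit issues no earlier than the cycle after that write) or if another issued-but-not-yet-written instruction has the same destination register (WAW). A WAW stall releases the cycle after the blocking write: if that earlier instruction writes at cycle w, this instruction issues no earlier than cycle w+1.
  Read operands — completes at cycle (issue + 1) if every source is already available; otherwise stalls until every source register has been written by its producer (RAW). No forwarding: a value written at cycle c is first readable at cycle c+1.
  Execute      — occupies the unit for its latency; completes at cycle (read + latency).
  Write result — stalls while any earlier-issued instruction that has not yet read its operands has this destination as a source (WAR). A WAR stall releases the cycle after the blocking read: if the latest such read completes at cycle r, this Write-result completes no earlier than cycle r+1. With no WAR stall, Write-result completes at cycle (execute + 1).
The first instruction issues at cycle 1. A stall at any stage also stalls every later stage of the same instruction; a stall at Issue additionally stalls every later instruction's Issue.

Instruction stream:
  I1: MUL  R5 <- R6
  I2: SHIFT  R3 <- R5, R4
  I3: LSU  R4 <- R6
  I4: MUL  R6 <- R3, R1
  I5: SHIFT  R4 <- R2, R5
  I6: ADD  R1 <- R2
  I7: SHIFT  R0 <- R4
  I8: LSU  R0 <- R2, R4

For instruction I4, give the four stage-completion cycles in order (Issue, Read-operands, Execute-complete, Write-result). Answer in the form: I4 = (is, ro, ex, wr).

I4 = (10, 13, 19, 20)

1) issue 1, read 2, done 8, write 9
2) issue 2, read 10, done 11, write 12  <RAW R5: wait I1 write@9>
3) issue 3, read 4, done 5, write 11  <WAR R4: wait I2 read@10>
4) issue 10, read 13, done 19, write 20  <struct: MUL busy until I1 writes@9 / RAW R3: wait I2 write@12>
5) issue 13, read 14, done 15, write 16  <struct: SHIFT busy until I2 writes@12>
6) issue 14, read 15, done 17, write 18
7) issue 17, read 18, done 19, write 20  <struct: SHIFT busy until I5 writes@16>
8) issue 21, read 22, done 23, write 24  <WAW R0: wait I7 write@20>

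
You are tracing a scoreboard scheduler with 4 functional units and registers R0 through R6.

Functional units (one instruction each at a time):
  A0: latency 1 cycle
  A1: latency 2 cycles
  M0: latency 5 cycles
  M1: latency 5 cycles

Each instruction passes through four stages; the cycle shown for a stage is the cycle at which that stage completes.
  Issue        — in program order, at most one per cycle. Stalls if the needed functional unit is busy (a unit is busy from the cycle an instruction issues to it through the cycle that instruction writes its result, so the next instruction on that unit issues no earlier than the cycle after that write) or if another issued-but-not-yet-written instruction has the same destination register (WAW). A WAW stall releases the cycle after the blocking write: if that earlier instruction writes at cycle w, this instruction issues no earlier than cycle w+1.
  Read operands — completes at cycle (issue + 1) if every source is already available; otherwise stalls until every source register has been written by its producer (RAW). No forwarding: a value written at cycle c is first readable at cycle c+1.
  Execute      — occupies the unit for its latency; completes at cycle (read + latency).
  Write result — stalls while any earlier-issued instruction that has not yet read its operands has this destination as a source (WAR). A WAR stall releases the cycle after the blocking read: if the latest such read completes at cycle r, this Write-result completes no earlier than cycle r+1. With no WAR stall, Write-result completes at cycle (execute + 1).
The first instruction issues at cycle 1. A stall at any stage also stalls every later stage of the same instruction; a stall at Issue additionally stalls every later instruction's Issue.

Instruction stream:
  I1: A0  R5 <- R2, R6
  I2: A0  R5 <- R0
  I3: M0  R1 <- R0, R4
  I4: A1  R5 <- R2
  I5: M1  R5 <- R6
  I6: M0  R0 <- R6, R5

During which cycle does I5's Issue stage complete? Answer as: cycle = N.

cycle = 14

t=1  I1 issues→A0
t=2  I1 reads
t=3  I1 exec-done
t=4  I1 writes R5
t=5  I2 issues→A0
t=6  I2 reads · I3 issues→M0
t=7  I2 exec-done · I3 reads
t=8  I2 writes R5
t=9  I4 issues→A1
t=10  I4 reads
t=12  I3 exec-done · I4 exec-done
t=13  I3 writes R1 · I4 writes R5
t=14  I5 issues→M1
t=15  I5 reads · I6 issues→M0
t=20  I5 exec-done
t=21  I5 writes R5
t=22  I6 reads
t=27  I6 exec-done
t=28  I6 writes R0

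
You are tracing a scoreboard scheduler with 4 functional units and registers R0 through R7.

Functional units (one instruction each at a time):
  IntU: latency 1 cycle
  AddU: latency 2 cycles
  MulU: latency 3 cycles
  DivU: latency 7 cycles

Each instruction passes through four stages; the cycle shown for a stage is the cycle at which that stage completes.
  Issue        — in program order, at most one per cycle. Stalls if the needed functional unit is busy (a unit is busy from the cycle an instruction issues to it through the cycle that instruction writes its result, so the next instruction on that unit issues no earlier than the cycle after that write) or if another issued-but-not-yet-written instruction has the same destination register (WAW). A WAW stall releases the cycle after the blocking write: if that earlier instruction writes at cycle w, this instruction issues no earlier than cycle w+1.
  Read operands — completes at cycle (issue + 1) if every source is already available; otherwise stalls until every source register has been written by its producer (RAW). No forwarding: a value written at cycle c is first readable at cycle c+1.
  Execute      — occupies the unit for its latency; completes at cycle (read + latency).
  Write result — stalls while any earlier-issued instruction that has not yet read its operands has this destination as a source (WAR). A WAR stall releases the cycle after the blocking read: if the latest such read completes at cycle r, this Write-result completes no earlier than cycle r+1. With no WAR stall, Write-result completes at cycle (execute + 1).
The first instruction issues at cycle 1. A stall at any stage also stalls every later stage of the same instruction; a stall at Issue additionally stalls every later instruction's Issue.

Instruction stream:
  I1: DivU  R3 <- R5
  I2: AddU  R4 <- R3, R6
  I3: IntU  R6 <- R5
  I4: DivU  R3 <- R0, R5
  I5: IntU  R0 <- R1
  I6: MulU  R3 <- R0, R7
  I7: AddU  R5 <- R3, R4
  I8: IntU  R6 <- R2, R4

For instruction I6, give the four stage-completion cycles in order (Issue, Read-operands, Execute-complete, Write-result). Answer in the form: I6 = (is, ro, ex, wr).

c1: I1 issues→DivU
c2: I1 reads, I2 issues→AddU
c3: I3 issues→IntU
c4: I3 reads
c5: I3 exec-done
c9: I1 exec-done
c10: I1 writes R3
c11: I2 reads, I4 issues→DivU
c12: I3 writes R6, I4 reads
c13: I2 exec-done, I5 issues→IntU
c14: I2 writes R4, I5 reads
c15: I5 exec-done
c16: I5 writes R0
c19: I4 exec-done
c20: I4 writes R3
c21: I6 issues→MulU
c22: I6 reads, I7 issues→AddU
c23: I8 issues→IntU
c24: I8 reads
c25: I6 exec-done, I8 exec-done
c26: I6 writes R3, I8 writes R6
c27: I7 reads
c29: I7 exec-done
c30: I7 writes R5

I6 = (21, 22, 25, 26)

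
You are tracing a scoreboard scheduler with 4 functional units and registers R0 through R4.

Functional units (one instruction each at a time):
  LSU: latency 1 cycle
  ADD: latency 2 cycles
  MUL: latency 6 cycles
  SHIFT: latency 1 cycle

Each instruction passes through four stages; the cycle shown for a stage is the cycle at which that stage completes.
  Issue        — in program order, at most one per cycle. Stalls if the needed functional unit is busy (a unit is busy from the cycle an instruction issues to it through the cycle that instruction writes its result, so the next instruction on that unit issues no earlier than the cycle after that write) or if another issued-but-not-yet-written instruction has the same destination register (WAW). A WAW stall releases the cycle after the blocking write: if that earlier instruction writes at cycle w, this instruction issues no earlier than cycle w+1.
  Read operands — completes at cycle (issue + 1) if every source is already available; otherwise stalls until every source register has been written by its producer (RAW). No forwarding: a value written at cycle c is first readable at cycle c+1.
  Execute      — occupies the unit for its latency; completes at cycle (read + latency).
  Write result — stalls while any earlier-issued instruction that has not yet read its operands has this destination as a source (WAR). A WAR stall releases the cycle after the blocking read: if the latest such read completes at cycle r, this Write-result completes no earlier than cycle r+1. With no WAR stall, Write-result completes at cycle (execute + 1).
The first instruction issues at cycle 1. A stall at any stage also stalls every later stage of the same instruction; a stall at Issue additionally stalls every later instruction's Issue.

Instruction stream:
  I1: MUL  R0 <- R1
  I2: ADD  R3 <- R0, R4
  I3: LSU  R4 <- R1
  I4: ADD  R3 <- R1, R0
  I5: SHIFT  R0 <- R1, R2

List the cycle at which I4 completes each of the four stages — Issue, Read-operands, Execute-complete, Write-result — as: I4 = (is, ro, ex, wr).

I1 -> (1, 2, 8, 9)
I2 -> (2, 10, 12, 13)  // RAW R0: wait I1 write@9
I3 -> (3, 4, 5, 11)  // WAR R4: wait I2 read@10
I4 -> (14, 15, 17, 18)  // struct: ADD busy until I2 writes@13
I5 -> (15, 16, 17, 18)

I4 = (14, 15, 17, 18)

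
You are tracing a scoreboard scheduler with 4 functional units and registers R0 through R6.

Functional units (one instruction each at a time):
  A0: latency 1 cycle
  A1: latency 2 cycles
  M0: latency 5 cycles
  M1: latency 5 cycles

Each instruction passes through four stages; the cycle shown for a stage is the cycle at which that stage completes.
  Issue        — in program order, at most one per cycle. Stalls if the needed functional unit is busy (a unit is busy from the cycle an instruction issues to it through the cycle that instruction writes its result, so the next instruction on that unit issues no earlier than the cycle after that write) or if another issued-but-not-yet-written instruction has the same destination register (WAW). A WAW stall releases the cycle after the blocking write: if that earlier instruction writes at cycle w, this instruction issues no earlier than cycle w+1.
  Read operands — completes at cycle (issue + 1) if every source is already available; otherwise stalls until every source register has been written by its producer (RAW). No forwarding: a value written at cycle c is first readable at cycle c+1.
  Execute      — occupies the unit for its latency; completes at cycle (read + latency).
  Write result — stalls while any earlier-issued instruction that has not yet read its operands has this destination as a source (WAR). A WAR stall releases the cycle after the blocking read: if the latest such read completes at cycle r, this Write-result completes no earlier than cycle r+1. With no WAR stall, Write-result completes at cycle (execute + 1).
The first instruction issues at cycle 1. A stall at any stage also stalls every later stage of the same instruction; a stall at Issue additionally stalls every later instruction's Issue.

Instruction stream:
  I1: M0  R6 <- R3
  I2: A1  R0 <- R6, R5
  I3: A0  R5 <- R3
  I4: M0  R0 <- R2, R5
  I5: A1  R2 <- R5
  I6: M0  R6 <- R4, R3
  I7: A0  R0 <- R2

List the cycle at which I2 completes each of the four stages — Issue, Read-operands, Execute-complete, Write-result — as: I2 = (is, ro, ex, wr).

I2 = (2, 9, 11, 12)

c1: I1 dispatched to M0
c2: I1 operands ready; I2 dispatched to A1
c3: I3 dispatched to A0
c4: I3 operands ready
c5: I3 complete
c7: I1 complete
c8: R6←I1
c9: I2 operands ready
c10: R5←I3
c11: I2 complete
c12: R0←I2
c13: I4 dispatched to M0
c14: I4 operands ready; I5 dispatched to A1
c15: I5 operands ready
c17: I5 complete
c18: R2←I5
c19: I4 complete
c20: R0←I4
c21: I6 dispatched to M0
c22: I6 operands ready; I7 dispatched to A0
c23: I7 operands ready
c24: I7 complete
c25: R0←I7
c27: I6 complete
c28: R6←I6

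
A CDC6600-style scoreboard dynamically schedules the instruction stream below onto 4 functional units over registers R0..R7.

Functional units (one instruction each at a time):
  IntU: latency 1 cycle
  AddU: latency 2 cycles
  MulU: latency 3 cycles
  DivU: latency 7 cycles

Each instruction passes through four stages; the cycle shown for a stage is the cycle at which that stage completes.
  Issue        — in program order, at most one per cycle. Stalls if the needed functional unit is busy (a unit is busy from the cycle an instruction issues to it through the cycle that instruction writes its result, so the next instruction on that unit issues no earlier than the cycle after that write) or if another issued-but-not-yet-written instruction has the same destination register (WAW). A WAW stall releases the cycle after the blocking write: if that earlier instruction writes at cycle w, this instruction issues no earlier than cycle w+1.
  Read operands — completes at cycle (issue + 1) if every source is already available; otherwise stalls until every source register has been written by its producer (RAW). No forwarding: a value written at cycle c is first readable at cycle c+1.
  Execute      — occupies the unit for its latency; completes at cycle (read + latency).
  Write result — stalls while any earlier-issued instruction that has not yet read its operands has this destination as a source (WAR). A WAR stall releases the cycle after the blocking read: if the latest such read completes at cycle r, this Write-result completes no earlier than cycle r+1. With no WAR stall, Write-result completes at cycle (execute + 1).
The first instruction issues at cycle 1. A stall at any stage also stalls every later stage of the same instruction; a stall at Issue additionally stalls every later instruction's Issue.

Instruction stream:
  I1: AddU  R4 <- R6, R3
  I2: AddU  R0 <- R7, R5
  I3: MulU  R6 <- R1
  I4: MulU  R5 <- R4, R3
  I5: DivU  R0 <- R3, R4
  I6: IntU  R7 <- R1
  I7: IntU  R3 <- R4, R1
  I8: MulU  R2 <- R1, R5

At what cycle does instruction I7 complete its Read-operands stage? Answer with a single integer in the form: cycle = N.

[I1] 1/2/4/5
[I2] 6/7/9/10  (struct: AddU busy until I1 writes@5)
[I3] 7/8/11/12
[I4] 13/14/17/18  (struct: MulU busy until I3 writes@12)
[I5] 14/15/22/23
[I6] 15/16/17/18
[I7] 19/20/21/22  (struct: IntU busy until I6 writes@18)
[I8] 20/21/24/25

cycle = 20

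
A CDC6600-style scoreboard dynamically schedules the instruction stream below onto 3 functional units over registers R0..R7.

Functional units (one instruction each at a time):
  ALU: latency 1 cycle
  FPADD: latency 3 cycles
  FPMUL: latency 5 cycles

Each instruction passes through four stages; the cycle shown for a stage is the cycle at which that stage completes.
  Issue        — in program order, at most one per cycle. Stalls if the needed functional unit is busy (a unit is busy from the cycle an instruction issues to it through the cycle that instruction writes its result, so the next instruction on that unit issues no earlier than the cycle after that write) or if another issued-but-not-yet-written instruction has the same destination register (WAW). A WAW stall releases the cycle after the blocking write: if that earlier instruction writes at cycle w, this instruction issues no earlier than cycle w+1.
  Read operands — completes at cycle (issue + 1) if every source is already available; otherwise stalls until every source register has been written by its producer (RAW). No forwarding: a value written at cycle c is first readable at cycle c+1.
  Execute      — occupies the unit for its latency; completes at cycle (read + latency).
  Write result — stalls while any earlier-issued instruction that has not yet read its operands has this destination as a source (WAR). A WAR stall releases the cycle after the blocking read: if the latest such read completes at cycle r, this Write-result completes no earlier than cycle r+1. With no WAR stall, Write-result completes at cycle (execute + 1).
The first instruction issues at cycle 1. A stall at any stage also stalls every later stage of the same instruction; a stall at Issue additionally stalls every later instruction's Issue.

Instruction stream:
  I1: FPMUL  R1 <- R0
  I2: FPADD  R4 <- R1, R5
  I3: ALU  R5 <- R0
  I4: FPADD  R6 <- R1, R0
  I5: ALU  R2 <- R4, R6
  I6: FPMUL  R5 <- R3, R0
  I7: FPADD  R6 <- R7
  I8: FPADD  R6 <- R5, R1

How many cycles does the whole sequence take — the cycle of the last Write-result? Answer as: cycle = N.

cycle = 31

[1] issue I1 (FPMUL)
[2] I1 read-ops | issue I2 (FPADD)
[3] issue I3 (ALU)
[4] I3 read-ops
[5] I3 finished on ALU
[7] I1 finished on FPMUL
[8] I1→R1
[9] I2 read-ops
[10] I3→R5
[12] I2 finished on FPADD
[13] I2→R4
[14] issue I4 (FPADD)
[15] I4 read-ops | issue I5 (ALU)
[16] issue I6 (FPMUL)
[17] I6 read-ops
[18] I4 finished on FPADD
[19] I4→R6
[20] I5 read-ops | issue I7 (FPADD)
[21] I5 finished on ALU | I7 read-ops
[22] I5→R2 | I6 finished on FPMUL
[23] I6→R5
[24] I7 finished on FPADD
[25] I7→R6
[26] issue I8 (FPADD)
[27] I8 read-ops
[30] I8 finished on FPADD
[31] I8→R6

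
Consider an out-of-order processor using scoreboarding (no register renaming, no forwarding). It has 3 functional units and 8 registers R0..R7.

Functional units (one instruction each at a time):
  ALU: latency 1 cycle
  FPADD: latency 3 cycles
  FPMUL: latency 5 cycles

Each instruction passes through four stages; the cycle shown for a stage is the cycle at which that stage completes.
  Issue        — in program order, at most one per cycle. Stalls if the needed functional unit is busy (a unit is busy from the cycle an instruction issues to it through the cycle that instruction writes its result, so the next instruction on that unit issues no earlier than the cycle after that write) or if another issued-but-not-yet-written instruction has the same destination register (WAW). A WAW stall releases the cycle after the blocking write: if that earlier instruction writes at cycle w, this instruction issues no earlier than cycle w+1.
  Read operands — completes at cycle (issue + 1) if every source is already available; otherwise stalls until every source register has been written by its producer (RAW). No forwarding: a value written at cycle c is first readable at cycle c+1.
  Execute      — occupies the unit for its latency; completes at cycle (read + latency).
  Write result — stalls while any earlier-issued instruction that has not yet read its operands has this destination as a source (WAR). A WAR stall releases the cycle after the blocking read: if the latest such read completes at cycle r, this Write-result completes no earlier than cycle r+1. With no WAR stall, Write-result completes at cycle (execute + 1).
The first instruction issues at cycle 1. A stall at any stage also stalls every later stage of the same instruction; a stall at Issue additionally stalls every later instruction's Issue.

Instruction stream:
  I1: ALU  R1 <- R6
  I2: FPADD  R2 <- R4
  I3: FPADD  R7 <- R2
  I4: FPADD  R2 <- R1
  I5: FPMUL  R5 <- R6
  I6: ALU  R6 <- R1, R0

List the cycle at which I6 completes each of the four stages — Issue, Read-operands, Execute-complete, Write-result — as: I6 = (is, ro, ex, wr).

I6 = (16, 17, 18, 19)

1) issue 1, read 2, done 3, write 4
2) issue 2, read 3, done 6, write 7
3) issue 8, read 9, done 12, write 13  <struct: FPADD busy until I2 writes@7>
4) issue 14, read 15, done 18, write 19  <struct: FPADD busy until I3 writes@13>
5) issue 15, read 16, done 21, write 22
6) issue 16, read 17, done 18, write 19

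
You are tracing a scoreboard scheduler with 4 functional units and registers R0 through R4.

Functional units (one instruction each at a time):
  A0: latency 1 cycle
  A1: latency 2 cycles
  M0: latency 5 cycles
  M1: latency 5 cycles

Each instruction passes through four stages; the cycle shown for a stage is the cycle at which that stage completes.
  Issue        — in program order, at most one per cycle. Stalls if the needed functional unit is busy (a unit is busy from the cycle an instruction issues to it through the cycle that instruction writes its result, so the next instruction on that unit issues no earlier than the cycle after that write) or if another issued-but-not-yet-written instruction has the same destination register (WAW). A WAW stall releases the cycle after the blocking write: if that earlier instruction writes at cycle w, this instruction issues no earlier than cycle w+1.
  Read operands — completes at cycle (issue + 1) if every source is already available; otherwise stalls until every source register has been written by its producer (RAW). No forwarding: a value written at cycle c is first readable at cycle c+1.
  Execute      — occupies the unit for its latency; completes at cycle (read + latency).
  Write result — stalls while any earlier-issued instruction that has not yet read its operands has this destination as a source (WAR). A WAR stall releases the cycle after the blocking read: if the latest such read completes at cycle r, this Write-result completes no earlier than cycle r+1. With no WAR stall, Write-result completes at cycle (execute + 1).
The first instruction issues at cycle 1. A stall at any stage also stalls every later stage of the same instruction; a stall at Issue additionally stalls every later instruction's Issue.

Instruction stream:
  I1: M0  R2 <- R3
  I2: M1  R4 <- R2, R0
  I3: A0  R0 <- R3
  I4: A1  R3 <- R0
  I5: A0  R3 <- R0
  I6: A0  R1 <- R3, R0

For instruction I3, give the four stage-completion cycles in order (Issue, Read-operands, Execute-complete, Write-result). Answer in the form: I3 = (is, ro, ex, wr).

I3 = (3, 4, 5, 10)

t=1  I1 issues→M0
t=2  I1 reads; I2 issues→M1
t=3  I3 issues→A0
t=4  I3 reads; I4 issues→A1
t=5  I3 exec-done
t=7  I1 exec-done
t=8  I1 writes R2
t=9  I2 reads
t=10  I3 writes R0
t=11  I4 reads
t=13  I4 exec-done
t=14  I2 exec-done; I4 writes R3
t=15  I2 writes R4; I5 issues→A0
t=16  I5 reads
t=17  I5 exec-done
t=18  I5 writes R3
t=19  I6 issues→A0
t=20  I6 reads
t=21  I6 exec-done
t=22  I6 writes R1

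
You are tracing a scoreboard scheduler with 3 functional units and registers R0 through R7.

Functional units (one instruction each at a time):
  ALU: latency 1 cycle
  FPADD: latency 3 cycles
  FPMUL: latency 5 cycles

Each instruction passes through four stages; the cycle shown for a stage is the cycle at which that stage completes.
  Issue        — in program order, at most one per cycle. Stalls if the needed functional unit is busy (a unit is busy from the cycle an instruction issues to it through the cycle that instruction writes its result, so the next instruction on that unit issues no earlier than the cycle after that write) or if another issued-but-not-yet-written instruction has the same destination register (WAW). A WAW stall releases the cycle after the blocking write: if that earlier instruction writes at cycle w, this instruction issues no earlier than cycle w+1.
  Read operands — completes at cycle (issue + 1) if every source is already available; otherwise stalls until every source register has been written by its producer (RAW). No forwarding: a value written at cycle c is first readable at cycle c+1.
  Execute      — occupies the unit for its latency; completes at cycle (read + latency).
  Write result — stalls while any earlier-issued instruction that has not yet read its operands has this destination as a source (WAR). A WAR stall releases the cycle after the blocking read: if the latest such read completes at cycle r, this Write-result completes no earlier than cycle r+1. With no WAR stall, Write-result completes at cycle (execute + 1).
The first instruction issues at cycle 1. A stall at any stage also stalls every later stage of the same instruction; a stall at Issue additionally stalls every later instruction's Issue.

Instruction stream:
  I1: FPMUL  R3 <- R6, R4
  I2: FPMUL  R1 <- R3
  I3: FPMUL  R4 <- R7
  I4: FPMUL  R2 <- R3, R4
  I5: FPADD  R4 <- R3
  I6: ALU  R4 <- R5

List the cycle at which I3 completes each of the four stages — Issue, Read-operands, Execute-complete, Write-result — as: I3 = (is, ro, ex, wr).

I3 = (17, 18, 23, 24)

t=1  I1 issues→FPMUL
t=2  I1 reads
t=7  I1 exec-done
t=8  I1 writes R3
t=9  I2 issues→FPMUL
t=10  I2 reads
t=15  I2 exec-done
t=16  I2 writes R1
t=17  I3 issues→FPMUL
t=18  I3 reads
t=23  I3 exec-done
t=24  I3 writes R4
t=25  I4 issues→FPMUL
t=26  I4 reads · I5 issues→FPADD
t=27  I5 reads
t=30  I5 exec-done
t=31  I4 exec-done · I5 writes R4
t=32  I4 writes R2 · I6 issues→ALU
t=33  I6 reads
t=34  I6 exec-done
t=35  I6 writes R4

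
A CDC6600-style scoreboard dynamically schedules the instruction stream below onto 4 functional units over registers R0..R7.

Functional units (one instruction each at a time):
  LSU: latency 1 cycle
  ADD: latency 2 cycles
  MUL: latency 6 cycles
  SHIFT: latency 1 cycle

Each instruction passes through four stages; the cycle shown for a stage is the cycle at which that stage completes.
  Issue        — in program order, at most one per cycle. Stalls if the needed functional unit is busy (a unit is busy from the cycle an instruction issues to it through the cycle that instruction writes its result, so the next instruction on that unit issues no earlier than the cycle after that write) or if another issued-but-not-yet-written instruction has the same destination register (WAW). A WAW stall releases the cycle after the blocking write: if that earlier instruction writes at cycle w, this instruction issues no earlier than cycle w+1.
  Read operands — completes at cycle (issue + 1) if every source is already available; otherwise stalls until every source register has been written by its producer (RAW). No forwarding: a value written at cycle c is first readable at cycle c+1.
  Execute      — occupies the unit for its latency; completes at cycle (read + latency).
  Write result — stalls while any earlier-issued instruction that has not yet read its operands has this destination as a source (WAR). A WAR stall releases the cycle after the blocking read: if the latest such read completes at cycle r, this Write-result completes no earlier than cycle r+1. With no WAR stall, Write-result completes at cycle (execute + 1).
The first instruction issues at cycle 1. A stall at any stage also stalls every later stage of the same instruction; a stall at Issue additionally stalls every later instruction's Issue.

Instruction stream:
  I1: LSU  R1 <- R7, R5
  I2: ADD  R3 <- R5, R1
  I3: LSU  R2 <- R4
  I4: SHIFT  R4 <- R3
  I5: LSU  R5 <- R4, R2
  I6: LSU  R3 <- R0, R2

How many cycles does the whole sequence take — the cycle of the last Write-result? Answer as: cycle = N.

1) issue 1, read 2, done 3, write 4
2) issue 2, read 5, done 7, write 8  <RAW R1: wait I1 write@4>
3) issue 5, read 6, done 7, write 8  <struct: LSU busy until I1 writes@4>
4) issue 6, read 9, done 10, write 11  <RAW R3: wait I2 write@8>
5) issue 9, read 12, done 13, write 14  <struct: LSU busy until I3 writes@8 / RAW R4: wait I4 write@11>
6) issue 15, read 16, done 17, write 18  <struct: LSU busy until I5 writes@14>

cycle = 18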